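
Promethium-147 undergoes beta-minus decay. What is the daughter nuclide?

Beta-minus decay: mass number changes by +0, atomic number by +1.
A: 147 = 147; Z: 61 + 1 = 62.
Z = 62 is samarium, so the daughter is samarium-147.

Sm-147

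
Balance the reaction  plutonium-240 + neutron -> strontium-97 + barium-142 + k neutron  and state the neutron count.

2

Conserve mass number: 241 = 97 + 142 + k, so k = 241 − 239 = 2.
Check atomic number: 94 = 38 + 56 + 0 = 94. ✓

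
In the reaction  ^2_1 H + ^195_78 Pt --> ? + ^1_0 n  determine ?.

Conserve mass number: 2 + 195 = A + 1, so A = 196.
Conserve atomic number: 1 + 78 = Z + 0, so Z = 79.
Z = 79 is gold, so the species is ^196_79 Au.

Au-196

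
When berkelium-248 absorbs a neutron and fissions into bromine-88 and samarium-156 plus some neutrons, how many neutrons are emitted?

Conserve mass number: 249 = 88 + 156 + k, so k = 249 − 244 = 5.
Check atomic number: 97 = 35 + 62 + 0 = 97. ✓

5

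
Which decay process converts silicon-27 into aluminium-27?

beta-plus decay or electron capture

ΔA = 27 − 27 = 0; ΔZ = 13 − 14 = -1.
A is unchanged and Z drops by 1 — a proton has become a neutron (β⁺ emission or electron capture).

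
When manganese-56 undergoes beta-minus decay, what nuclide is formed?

Beta-minus decay: mass number changes by +0, atomic number by +1.
A: 56 = 56; Z: 25 + 1 = 26.
Z = 26 is iron, so the daughter is iron-56.

Fe-56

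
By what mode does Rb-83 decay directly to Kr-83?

beta-plus decay or electron capture

ΔA = 83 − 83 = 0; ΔZ = 36 − 37 = -1.
A is unchanged and Z drops by 1 — a proton has become a neutron (β⁺ emission or electron capture).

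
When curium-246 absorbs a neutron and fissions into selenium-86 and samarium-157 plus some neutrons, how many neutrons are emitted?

4

Conserve mass number: 247 = 86 + 157 + k, so k = 247 − 243 = 4.
Check atomic number: 96 = 34 + 62 + 0 = 96. ✓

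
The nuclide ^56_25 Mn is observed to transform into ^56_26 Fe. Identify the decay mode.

ΔA = 56 − 56 = 0; ΔZ = 26 − 25 = +1.
A is unchanged and Z rises by 1 — a neutron has become a proton (β⁻ decay).

beta-minus decay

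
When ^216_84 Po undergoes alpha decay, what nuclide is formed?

Pb-212

Alpha decay: mass number changes by -4, atomic number by -2.
A: 216 − 4 = 212; Z: 84 − 2 = 82.
Z = 82 is lead, so the daughter is ^212_82 Pb.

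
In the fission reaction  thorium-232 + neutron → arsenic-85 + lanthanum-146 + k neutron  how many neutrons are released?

2

Conserve mass number: 233 = 85 + 146 + k, so k = 233 − 231 = 2.
Check atomic number: 90 = 33 + 57 + 0 = 90. ✓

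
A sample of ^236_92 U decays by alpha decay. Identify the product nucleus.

Th-232

Alpha decay: mass number changes by -4, atomic number by -2.
A: 236 − 4 = 232; Z: 92 − 2 = 90.
Z = 90 is thorium, so the daughter is ^232_90 Th.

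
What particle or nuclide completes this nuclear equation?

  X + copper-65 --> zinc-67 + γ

Conserve mass number: A + 65 = 67 + 0, so A = 2.
Conserve atomic number: Z + 29 = 30 + 0, so Z = 1.
A = 2 and Z = 1 is hydrogen-2 — a deuteron.

deuteron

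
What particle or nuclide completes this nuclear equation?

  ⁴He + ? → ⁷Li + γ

triton

Conserve mass number: 4 + A = 7 + 0, so A = 3.
Conserve atomic number: 2 + Z = 3 + 0, so Z = 1.
A = 3 and Z = 1 is ³H — a triton.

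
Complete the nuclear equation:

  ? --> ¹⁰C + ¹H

N-11

Conserve mass number: A = 10 + 1, so A = 11.
Conserve atomic number: Z = 6 + 1, so Z = 7.
Z = 7 is nitrogen, so the species is ¹¹N.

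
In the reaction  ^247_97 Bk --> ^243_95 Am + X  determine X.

Conserve mass number: 247 = 243 + A, so A = 4.
Conserve atomic number: 97 = 95 + Z, so Z = 2.
A = 4 and Z = 2 is ^4_2 He — an alpha particle.

alpha particle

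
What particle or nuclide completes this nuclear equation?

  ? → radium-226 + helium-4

Conserve mass number: A = 226 + 4, so A = 230.
Conserve atomic number: Z = 88 + 2, so Z = 90.
Z = 90 is thorium, so the species is thorium-230.

Th-230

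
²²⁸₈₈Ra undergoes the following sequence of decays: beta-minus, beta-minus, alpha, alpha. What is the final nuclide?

Rn-220

Start: (A, Z) = (228, 88).
After β⁻: (228, 89).
After β⁻: (228, 90).
After α: (224, 88).
After α: (220, 86).
Z = 86 is radon.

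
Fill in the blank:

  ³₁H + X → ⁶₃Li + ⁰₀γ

Conserve mass number: 3 + A = 6 + 0, so A = 3.
Conserve atomic number: 1 + Z = 3 + 0, so Z = 2.
Z = 2 is helium, so the species is ³₂He.

He-3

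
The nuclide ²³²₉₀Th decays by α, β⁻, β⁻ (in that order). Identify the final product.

Th-228

Start: (A, Z) = (232, 90).
After α: (228, 88).
After β⁻: (228, 89).
After β⁻: (228, 90).
Z = 90 is thorium.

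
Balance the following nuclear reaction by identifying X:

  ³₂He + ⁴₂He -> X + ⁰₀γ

Be-7

Conserve mass number: 3 + 4 = A + 0, so A = 7.
Conserve atomic number: 2 + 2 = Z + 0, so Z = 4.
Z = 4 is beryllium, so the species is ⁷₄Be.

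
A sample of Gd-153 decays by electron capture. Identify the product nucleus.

Eu-153

Electron capture: mass number changes by +0, atomic number by -1.
A: 153 = 153; Z: 64 − 1 = 63.
Z = 63 is europium, so the daughter is Eu-153.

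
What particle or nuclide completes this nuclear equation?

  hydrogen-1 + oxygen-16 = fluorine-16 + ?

neutron

Conserve mass number: 1 + 16 = 16 + A, so A = 1.
Conserve atomic number: 1 + 8 = 9 + Z, so Z = 0.
A = 1 and Z = 0 is neutron — a neutron.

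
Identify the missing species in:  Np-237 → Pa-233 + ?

alpha particle

Conserve mass number: 237 = 233 + A, so A = 4.
Conserve atomic number: 93 = 91 + Z, so Z = 2.
A = 4 and Z = 2 is He-4 — an alpha particle.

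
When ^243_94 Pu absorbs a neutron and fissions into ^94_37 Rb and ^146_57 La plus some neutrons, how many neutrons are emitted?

Conserve mass number: 244 = 94 + 146 + k, so k = 244 − 240 = 4.
Check atomic number: 94 = 37 + 57 + 0 = 94. ✓

4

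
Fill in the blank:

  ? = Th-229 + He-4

Conserve mass number: A = 229 + 4, so A = 233.
Conserve atomic number: Z = 90 + 2, so Z = 92.
Z = 92 is uranium, so the species is U-233.

U-233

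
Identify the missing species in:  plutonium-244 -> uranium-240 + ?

alpha particle

Conserve mass number: 244 = 240 + A, so A = 4.
Conserve atomic number: 94 = 92 + Z, so Z = 2.
A = 4 and Z = 2 is helium-4 — an alpha particle.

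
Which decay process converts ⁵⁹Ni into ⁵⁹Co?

beta-plus decay or electron capture

ΔA = 59 − 59 = 0; ΔZ = 27 − 28 = -1.
A is unchanged and Z drops by 1 — a proton has become a neutron (β⁺ emission or electron capture).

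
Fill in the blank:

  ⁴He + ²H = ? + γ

Conserve mass number: 4 + 2 = A + 0, so A = 6.
Conserve atomic number: 2 + 1 = Z + 0, so Z = 3.
Z = 3 is lithium, so the species is ⁶Li.

Li-6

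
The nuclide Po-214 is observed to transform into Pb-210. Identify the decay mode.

ΔA = 210 − 214 = -4; ΔZ = 82 − 84 = -2.
A drops by 4 and Z drops by 2 — the signature of alpha emission.

alpha decay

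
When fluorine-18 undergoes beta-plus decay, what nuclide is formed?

Beta-plus decay: mass number changes by +0, atomic number by -1.
A: 18 = 18; Z: 9 − 1 = 8.
Z = 8 is oxygen, so the daughter is oxygen-18.

O-18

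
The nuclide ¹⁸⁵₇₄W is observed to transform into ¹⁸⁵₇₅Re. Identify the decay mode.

beta-minus decay

ΔA = 185 − 185 = 0; ΔZ = 75 − 74 = +1.
A is unchanged and Z rises by 1 — a neutron has become a proton (β⁻ decay).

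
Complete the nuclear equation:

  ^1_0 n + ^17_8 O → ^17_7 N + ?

Conserve mass number: 1 + 17 = 17 + A, so A = 1.
Conserve atomic number: 0 + 8 = 7 + Z, so Z = 1.
A = 1 and Z = 1 is ^1_1 H — a proton.

proton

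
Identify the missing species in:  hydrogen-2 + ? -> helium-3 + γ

Conserve mass number: 2 + A = 3 + 0, so A = 1.
Conserve atomic number: 1 + Z = 2 + 0, so Z = 1.
A = 1 and Z = 1 is hydrogen-1 — a proton.

proton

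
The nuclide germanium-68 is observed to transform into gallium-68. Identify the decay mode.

ΔA = 68 − 68 = 0; ΔZ = 31 − 32 = -1.
A is unchanged and Z drops by 1 — a proton has become a neutron (β⁺ emission or electron capture).

beta-plus decay or electron capture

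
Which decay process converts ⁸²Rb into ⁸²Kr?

beta-plus decay or electron capture

ΔA = 82 − 82 = 0; ΔZ = 36 − 37 = -1.
A is unchanged and Z drops by 1 — a proton has become a neutron (β⁺ emission or electron capture).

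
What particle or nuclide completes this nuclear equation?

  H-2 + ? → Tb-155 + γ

Gd-153

Conserve mass number: 2 + A = 155 + 0, so A = 153.
Conserve atomic number: 1 + Z = 65 + 0, so Z = 64.
Z = 64 is gadolinium, so the species is Gd-153.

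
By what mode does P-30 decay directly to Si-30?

beta-plus decay or electron capture

ΔA = 30 − 30 = 0; ΔZ = 14 − 15 = -1.
A is unchanged and Z drops by 1 — a proton has become a neutron (β⁺ emission or electron capture).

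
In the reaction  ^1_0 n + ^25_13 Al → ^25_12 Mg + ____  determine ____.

Conserve mass number: 1 + 25 = 25 + A, so A = 1.
Conserve atomic number: 0 + 13 = 12 + Z, so Z = 1.
A = 1 and Z = 1 is ^1_1 H — a proton.

proton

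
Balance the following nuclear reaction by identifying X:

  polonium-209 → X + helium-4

Pb-205

Conserve mass number: 209 = A + 4, so A = 205.
Conserve atomic number: 84 = Z + 2, so Z = 82.
Z = 82 is lead, so the species is lead-205.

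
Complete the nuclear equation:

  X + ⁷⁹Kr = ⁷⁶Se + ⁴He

Conserve mass number: A + 79 = 76 + 4, so A = 1.
Conserve atomic number: Z + 36 = 34 + 2, so Z = 0.
A = 1 and Z = 0 is ¹n — a neutron.

neutron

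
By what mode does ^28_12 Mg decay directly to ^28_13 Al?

ΔA = 28 − 28 = 0; ΔZ = 13 − 12 = +1.
A is unchanged and Z rises by 1 — a neutron has become a proton (β⁻ decay).

beta-minus decay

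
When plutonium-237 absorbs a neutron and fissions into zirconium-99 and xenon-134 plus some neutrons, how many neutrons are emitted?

5

Conserve mass number: 238 = 99 + 134 + k, so k = 238 − 233 = 5.
Check atomic number: 94 = 40 + 54 + 0 = 94. ✓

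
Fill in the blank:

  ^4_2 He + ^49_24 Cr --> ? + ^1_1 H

Mn-52

Conserve mass number: 4 + 49 = A + 1, so A = 52.
Conserve atomic number: 2 + 24 = Z + 1, so Z = 25.
Z = 25 is manganese, so the species is ^52_25 Mn.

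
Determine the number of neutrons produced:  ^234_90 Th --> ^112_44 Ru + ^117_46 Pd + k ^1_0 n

Conserve mass number: 234 = 112 + 117 + k, so k = 234 − 229 = 5.
Check atomic number: 90 = 44 + 46 + 0 = 90. ✓

5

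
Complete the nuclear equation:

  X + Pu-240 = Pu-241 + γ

Conserve mass number: A + 240 = 241 + 0, so A = 1.
Conserve atomic number: Z + 94 = 94 + 0, so Z = 0.
A = 1 and Z = 0 is n — a neutron.

neutron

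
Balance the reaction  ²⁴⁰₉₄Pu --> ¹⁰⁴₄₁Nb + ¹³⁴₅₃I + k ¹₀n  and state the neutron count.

Conserve mass number: 240 = 104 + 134 + k, so k = 240 − 238 = 2.
Check atomic number: 94 = 41 + 53 + 0 = 94. ✓

2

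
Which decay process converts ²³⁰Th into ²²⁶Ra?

alpha decay

ΔA = 226 − 230 = -4; ΔZ = 88 − 90 = -2.
A drops by 4 and Z drops by 2 — the signature of alpha emission.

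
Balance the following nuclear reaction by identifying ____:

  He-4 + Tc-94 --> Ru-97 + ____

proton

Conserve mass number: 4 + 94 = 97 + A, so A = 1.
Conserve atomic number: 2 + 43 = 44 + Z, so Z = 1.
A = 1 and Z = 1 is H-1 — a proton.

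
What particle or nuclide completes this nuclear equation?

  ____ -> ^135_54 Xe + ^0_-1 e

I-135

Conserve mass number: A = 135 + 0, so A = 135.
Conserve atomic number: Z = 54 − 1, so Z = 53.
Z = 53 is iodine, so the species is ^135_53 I.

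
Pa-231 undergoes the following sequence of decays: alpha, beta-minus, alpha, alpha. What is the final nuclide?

Start: (A, Z) = (231, 91).
After α: (227, 89).
After β⁻: (227, 90).
After α: (223, 88).
After α: (219, 86).
Z = 86 is radon.

Rn-219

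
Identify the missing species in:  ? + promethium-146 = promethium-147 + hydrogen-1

Conserve mass number: A + 146 = 147 + 1, so A = 2.
Conserve atomic number: Z + 61 = 61 + 1, so Z = 1.
A = 2 and Z = 1 is hydrogen-2 — a deuteron.

deuteron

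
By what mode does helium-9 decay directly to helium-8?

ΔA = 8 − 9 = -1; ΔZ = 2 − 2 = +0.
A drops by 1 with Z unchanged — a neutron was emitted.

neutron emission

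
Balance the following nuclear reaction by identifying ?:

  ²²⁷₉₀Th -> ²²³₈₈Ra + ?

Conserve mass number: 227 = 223 + A, so A = 4.
Conserve atomic number: 90 = 88 + Z, so Z = 2.
A = 4 and Z = 2 is ⁴₂He — an alpha particle.

alpha particle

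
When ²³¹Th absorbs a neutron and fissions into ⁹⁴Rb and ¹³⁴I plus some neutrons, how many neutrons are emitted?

Conserve mass number: 232 = 94 + 134 + k, so k = 232 − 228 = 4.
Check atomic number: 90 = 37 + 53 + 0 = 90. ✓

4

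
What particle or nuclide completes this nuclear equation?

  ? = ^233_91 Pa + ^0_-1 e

Th-233

Conserve mass number: A = 233 + 0, so A = 233.
Conserve atomic number: Z = 91 − 1, so Z = 90.
Z = 90 is thorium, so the species is ^233_90 Th.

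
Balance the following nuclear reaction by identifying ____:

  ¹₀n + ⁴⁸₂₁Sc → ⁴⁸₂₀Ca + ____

proton

Conserve mass number: 1 + 48 = 48 + A, so A = 1.
Conserve atomic number: 0 + 21 = 20 + Z, so Z = 1.
A = 1 and Z = 1 is ¹₁H — a proton.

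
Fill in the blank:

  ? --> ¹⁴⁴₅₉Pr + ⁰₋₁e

Conserve mass number: A = 144 + 0, so A = 144.
Conserve atomic number: Z = 59 − 1, so Z = 58.
Z = 58 is cerium, so the species is ¹⁴⁴₅₈Ce.

Ce-144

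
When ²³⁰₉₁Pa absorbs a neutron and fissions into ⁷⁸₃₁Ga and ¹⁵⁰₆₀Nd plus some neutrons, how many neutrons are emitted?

Conserve mass number: 231 = 78 + 150 + k, so k = 231 − 228 = 3.
Check atomic number: 91 = 31 + 60 + 0 = 91. ✓

3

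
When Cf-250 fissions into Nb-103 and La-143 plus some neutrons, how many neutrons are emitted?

4

Conserve mass number: 250 = 103 + 143 + k, so k = 250 − 246 = 4.
Check atomic number: 98 = 41 + 57 + 0 = 98. ✓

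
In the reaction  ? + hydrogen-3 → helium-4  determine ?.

proton

Conserve mass number: A + 3 = 4, so A = 1.
Conserve atomic number: Z + 1 = 2, so Z = 1.
A = 1 and Z = 1 is hydrogen-1 — a proton.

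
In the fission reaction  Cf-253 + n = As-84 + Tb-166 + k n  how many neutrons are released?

4

Conserve mass number: 254 = 84 + 166 + k, so k = 254 − 250 = 4.
Check atomic number: 98 = 33 + 65 + 0 = 98. ✓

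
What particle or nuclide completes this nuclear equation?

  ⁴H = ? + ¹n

Conserve mass number: 4 = A + 1, so A = 3.
Conserve atomic number: 1 = Z + 0, so Z = 1.
A = 3 and Z = 1 is ³H — a triton.

H-3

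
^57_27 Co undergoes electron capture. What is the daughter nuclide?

Electron capture: mass number changes by +0, atomic number by -1.
A: 57 = 57; Z: 27 − 1 = 26.
Z = 26 is iron, so the daughter is ^57_26 Fe.

Fe-57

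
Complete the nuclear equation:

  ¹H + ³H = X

Conserve mass number: 1 + 3 = A, so A = 4.
Conserve atomic number: 1 + 1 = Z, so Z = 2.
A = 4 and Z = 2 is ⁴He — an alpha particle.

He-4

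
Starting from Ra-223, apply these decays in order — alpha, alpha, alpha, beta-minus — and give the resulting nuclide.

Start: (A, Z) = (223, 88).
After α: (219, 86).
After α: (215, 84).
After α: (211, 82).
After β⁻: (211, 83).
Z = 83 is bismuth.

Bi-211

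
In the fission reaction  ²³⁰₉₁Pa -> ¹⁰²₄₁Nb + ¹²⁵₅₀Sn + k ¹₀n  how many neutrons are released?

3

Conserve mass number: 230 = 102 + 125 + k, so k = 230 − 227 = 3.
Check atomic number: 91 = 41 + 50 + 0 = 91. ✓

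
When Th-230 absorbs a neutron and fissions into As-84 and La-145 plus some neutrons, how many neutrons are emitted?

2

Conserve mass number: 231 = 84 + 145 + k, so k = 231 − 229 = 2.
Check atomic number: 90 = 33 + 57 + 0 = 90. ✓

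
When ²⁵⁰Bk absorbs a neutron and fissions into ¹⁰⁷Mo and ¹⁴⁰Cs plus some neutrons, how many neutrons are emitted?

4

Conserve mass number: 251 = 107 + 140 + k, so k = 251 − 247 = 4.
Check atomic number: 97 = 42 + 55 + 0 = 97. ✓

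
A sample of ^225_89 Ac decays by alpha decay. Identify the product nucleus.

Alpha decay: mass number changes by -4, atomic number by -2.
A: 225 − 4 = 221; Z: 89 − 2 = 87.
Z = 87 is francium, so the daughter is ^221_87 Fr.

Fr-221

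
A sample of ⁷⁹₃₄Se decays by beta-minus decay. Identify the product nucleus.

Beta-minus decay: mass number changes by +0, atomic number by +1.
A: 79 = 79; Z: 34 + 1 = 35.
Z = 35 is bromine, so the daughter is ⁷⁹₃₅Br.

Br-79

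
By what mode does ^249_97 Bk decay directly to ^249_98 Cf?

ΔA = 249 − 249 = 0; ΔZ = 98 − 97 = +1.
A is unchanged and Z rises by 1 — a neutron has become a proton (β⁻ decay).

beta-minus decay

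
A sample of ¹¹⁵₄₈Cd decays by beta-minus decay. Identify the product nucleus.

Beta-minus decay: mass number changes by +0, atomic number by +1.
A: 115 = 115; Z: 48 + 1 = 49.
Z = 49 is indium, so the daughter is ¹¹⁵₄₉In.

In-115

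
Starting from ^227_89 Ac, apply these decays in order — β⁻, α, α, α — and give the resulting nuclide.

Po-215

Start: (A, Z) = (227, 89).
After β⁻: (227, 90).
After α: (223, 88).
After α: (219, 86).
After α: (215, 84).
Z = 84 is polonium.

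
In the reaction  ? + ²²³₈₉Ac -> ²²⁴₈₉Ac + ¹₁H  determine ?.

deuteron

Conserve mass number: A + 223 = 224 + 1, so A = 2.
Conserve atomic number: Z + 89 = 89 + 1, so Z = 1.
A = 2 and Z = 1 is ²₁H — a deuteron.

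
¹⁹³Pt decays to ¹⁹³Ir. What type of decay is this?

beta-plus decay or electron capture

ΔA = 193 − 193 = 0; ΔZ = 77 − 78 = -1.
A is unchanged and Z drops by 1 — a proton has become a neutron (β⁺ emission or electron capture).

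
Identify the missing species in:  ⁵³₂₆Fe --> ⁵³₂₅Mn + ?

positron

Conserve mass number: 53 = 53 + A, so A = 0.
Conserve atomic number: 26 = 25 + Z, so Z = 1.
A = 0 and Z = 1 is ⁰₁e — a positron.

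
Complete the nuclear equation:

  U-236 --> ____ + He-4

Conserve mass number: 236 = A + 4, so A = 232.
Conserve atomic number: 92 = Z + 2, so Z = 90.
Z = 90 is thorium, so the species is Th-232.

Th-232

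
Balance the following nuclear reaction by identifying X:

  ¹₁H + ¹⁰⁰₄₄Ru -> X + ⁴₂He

Tc-97

Conserve mass number: 1 + 100 = A + 4, so A = 97.
Conserve atomic number: 1 + 44 = Z + 2, so Z = 43.
Z = 43 is technetium, so the species is ⁹⁷₄₃Tc.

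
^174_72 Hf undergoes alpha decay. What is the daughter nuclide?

Alpha decay: mass number changes by -4, atomic number by -2.
A: 174 − 4 = 170; Z: 72 − 2 = 70.
Z = 70 is ytterbium, so the daughter is ^170_70 Yb.

Yb-170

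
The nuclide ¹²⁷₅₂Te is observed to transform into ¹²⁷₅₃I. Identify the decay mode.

beta-minus decay

ΔA = 127 − 127 = 0; ΔZ = 53 − 52 = +1.
A is unchanged and Z rises by 1 — a neutron has become a proton (β⁻ decay).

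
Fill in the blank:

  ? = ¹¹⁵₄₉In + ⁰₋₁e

Cd-115

Conserve mass number: A = 115 + 0, so A = 115.
Conserve atomic number: Z = 49 − 1, so Z = 48.
Z = 48 is cadmium, so the species is ¹¹⁵₄₈Cd.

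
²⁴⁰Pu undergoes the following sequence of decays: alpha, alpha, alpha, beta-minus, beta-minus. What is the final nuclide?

Start: (A, Z) = (240, 94).
After α: (236, 92).
After α: (232, 90).
After α: (228, 88).
After β⁻: (228, 89).
After β⁻: (228, 90).
Z = 90 is thorium.

Th-228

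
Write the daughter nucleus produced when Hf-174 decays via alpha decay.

Alpha decay: mass number changes by -4, atomic number by -2.
A: 174 − 4 = 170; Z: 72 − 2 = 70.
Z = 70 is ytterbium, so the daughter is Yb-170.

Yb-170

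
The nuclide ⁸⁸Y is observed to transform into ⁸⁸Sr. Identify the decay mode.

beta-plus decay or electron capture

ΔA = 88 − 88 = 0; ΔZ = 38 − 39 = -1.
A is unchanged and Z drops by 1 — a proton has become a neutron (β⁺ emission or electron capture).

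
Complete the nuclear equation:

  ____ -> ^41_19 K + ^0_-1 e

Conserve mass number: A = 41 + 0, so A = 41.
Conserve atomic number: Z = 19 − 1, so Z = 18.
Z = 18 is argon, so the species is ^41_18 Ar.

Ar-41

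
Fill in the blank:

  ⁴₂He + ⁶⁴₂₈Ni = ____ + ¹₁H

Conserve mass number: 4 + 64 = A + 1, so A = 67.
Conserve atomic number: 2 + 28 = Z + 1, so Z = 29.
Z = 29 is copper, so the species is ⁶⁷₂₉Cu.

Cu-67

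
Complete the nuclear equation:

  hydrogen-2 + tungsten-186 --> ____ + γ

Re-188

Conserve mass number: 2 + 186 = A + 0, so A = 188.
Conserve atomic number: 1 + 74 = Z + 0, so Z = 75.
Z = 75 is rhenium, so the species is rhenium-188.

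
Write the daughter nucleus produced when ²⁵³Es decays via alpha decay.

Alpha decay: mass number changes by -4, atomic number by -2.
A: 253 − 4 = 249; Z: 99 − 2 = 97.
Z = 97 is berkelium, so the daughter is ²⁴⁹Bk.

Bk-249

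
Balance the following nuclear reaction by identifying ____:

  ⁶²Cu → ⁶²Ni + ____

positron

Conserve mass number: 62 = 62 + A, so A = 0.
Conserve atomic number: 29 = 28 + Z, so Z = 1.
A = 0 and Z = 1 is e⁺ — a positron.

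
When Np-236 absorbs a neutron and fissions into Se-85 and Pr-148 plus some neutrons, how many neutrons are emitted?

Conserve mass number: 237 = 85 + 148 + k, so k = 237 − 233 = 4.
Check atomic number: 93 = 34 + 59 + 0 = 93. ✓

4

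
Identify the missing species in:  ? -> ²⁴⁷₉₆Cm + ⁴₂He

Conserve mass number: A = 247 + 4, so A = 251.
Conserve atomic number: Z = 96 + 2, so Z = 98.
Z = 98 is californium, so the species is ²⁵¹₉₈Cf.

Cf-251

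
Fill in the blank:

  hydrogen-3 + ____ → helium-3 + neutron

proton

Conserve mass number: 3 + A = 3 + 1, so A = 1.
Conserve atomic number: 1 + Z = 2 + 0, so Z = 1.
A = 1 and Z = 1 is hydrogen-1 — a proton.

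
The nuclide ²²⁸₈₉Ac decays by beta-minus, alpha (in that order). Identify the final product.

Start: (A, Z) = (228, 89).
After β⁻: (228, 90).
After α: (224, 88).
Z = 88 is radium.

Ra-224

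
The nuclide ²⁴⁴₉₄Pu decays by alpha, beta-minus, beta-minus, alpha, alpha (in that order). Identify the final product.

Th-232

Start: (A, Z) = (244, 94).
After α: (240, 92).
After β⁻: (240, 93).
After β⁻: (240, 94).
After α: (236, 92).
After α: (232, 90).
Z = 90 is thorium.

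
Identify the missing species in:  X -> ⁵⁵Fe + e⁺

Co-55

Conserve mass number: A = 55 + 0, so A = 55.
Conserve atomic number: Z = 26 + 1, so Z = 27.
Z = 27 is cobalt, so the species is ⁵⁵Co.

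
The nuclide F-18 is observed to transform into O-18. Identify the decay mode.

ΔA = 18 − 18 = 0; ΔZ = 8 − 9 = -1.
A is unchanged and Z drops by 1 — a proton has become a neutron (β⁺ emission or electron capture).

beta-plus decay or electron capture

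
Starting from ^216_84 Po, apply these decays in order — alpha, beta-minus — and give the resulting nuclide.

Bi-212

Start: (A, Z) = (216, 84).
After α: (212, 82).
After β⁻: (212, 83).
Z = 83 is bismuth.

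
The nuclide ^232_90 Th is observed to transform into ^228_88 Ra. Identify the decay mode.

alpha decay

ΔA = 228 − 232 = -4; ΔZ = 88 − 90 = -2.
A drops by 4 and Z drops by 2 — the signature of alpha emission.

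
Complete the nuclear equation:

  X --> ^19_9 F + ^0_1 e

Conserve mass number: A = 19 + 0, so A = 19.
Conserve atomic number: Z = 9 + 1, so Z = 10.
Z = 10 is neon, so the species is ^19_10 Ne.

Ne-19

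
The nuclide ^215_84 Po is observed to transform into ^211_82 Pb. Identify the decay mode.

alpha decay

ΔA = 211 − 215 = -4; ΔZ = 82 − 84 = -2.
A drops by 4 and Z drops by 2 — the signature of alpha emission.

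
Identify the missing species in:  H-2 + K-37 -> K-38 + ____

proton

Conserve mass number: 2 + 37 = 38 + A, so A = 1.
Conserve atomic number: 1 + 19 = 19 + Z, so Z = 1.
A = 1 and Z = 1 is H-1 — a proton.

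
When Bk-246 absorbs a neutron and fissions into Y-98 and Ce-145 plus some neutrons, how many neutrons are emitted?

4

Conserve mass number: 247 = 98 + 145 + k, so k = 247 − 243 = 4.
Check atomic number: 97 = 39 + 58 + 0 = 97. ✓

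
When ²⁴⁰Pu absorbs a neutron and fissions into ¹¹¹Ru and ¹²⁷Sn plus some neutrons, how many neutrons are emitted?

3

Conserve mass number: 241 = 111 + 127 + k, so k = 241 − 238 = 3.
Check atomic number: 94 = 44 + 50 + 0 = 94. ✓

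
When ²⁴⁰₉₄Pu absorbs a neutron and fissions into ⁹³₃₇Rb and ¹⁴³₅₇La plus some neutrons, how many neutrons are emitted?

5

Conserve mass number: 241 = 93 + 143 + k, so k = 241 − 236 = 5.
Check atomic number: 94 = 37 + 57 + 0 = 94. ✓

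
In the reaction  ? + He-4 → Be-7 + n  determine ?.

alpha particle

Conserve mass number: A + 4 = 7 + 1, so A = 4.
Conserve atomic number: Z + 2 = 4 + 0, so Z = 2.
A = 4 and Z = 2 is He-4 — an alpha particle.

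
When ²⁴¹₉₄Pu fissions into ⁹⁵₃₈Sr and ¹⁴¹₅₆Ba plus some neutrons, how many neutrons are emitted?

5

Conserve mass number: 241 = 95 + 141 + k, so k = 241 − 236 = 5.
Check atomic number: 94 = 38 + 56 + 0 = 94. ✓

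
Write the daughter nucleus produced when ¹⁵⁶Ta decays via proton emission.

Hf-155

Proton emission: mass number changes by -1, atomic number by -1.
A: 156 − 1 = 155; Z: 73 − 1 = 72.
Z = 72 is hafnium, so the daughter is ¹⁵⁵Hf.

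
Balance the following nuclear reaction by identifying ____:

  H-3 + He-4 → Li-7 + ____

gamma ray

Conserve mass number: 3 + 4 = 7 + A, so A = 0.
Conserve atomic number: 1 + 2 = 3 + Z, so Z = 0.
A = 0 and Z = 0 is γ — a gamma ray.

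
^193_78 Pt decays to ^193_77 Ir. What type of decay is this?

ΔA = 193 − 193 = 0; ΔZ = 77 − 78 = -1.
A is unchanged and Z drops by 1 — a proton has become a neutron (β⁺ emission or electron capture).

beta-plus decay or electron capture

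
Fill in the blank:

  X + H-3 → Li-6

Conserve mass number: A + 3 = 6, so A = 3.
Conserve atomic number: Z + 1 = 3, so Z = 2.
Z = 2 is helium, so the species is He-3.

He-3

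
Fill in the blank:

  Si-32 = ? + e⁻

Conserve mass number: 32 = A + 0, so A = 32.
Conserve atomic number: 14 = Z − 1, so Z = 15.
Z = 15 is phosphorus, so the species is P-32.

P-32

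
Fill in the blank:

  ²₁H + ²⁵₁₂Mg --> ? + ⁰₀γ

Al-27

Conserve mass number: 2 + 25 = A + 0, so A = 27.
Conserve atomic number: 1 + 12 = Z + 0, so Z = 13.
Z = 13 is aluminium, so the species is ²⁷₁₃Al.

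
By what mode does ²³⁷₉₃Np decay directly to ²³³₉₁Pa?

ΔA = 233 − 237 = -4; ΔZ = 91 − 93 = -2.
A drops by 4 and Z drops by 2 — the signature of alpha emission.

alpha decay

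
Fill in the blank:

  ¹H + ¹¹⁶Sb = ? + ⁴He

Conserve mass number: 1 + 116 = A + 4, so A = 113.
Conserve atomic number: 1 + 51 = Z + 2, so Z = 50.
Z = 50 is tin, so the species is ¹¹³Sn.

Sn-113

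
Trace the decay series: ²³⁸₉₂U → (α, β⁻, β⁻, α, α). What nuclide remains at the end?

Start: (A, Z) = (238, 92).
After α: (234, 90).
After β⁻: (234, 91).
After β⁻: (234, 92).
After α: (230, 90).
After α: (226, 88).
Z = 88 is radium.

Ra-226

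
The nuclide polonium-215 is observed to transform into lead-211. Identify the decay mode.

alpha decay

ΔA = 211 − 215 = -4; ΔZ = 82 − 84 = -2.
A drops by 4 and Z drops by 2 — the signature of alpha emission.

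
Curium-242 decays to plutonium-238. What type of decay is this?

ΔA = 238 − 242 = -4; ΔZ = 94 − 96 = -2.
A drops by 4 and Z drops by 2 — the signature of alpha emission.

alpha decay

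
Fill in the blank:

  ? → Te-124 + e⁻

Conserve mass number: A = 124 + 0, so A = 124.
Conserve atomic number: Z = 52 − 1, so Z = 51.
Z = 51 is antimony, so the species is Sb-124.

Sb-124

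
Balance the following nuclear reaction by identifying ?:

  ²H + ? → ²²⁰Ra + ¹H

Conserve mass number: 2 + A = 220 + 1, so A = 219.
Conserve atomic number: 1 + Z = 88 + 1, so Z = 88.
Z = 88 is radium, so the species is ²¹⁹Ra.

Ra-219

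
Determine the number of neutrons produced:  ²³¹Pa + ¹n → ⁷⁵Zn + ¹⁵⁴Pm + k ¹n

Conserve mass number: 232 = 75 + 154 + k, so k = 232 − 229 = 3.
Check atomic number: 91 = 30 + 61 + 0 = 91. ✓

3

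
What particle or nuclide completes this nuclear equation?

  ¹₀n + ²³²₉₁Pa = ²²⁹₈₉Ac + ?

Conserve mass number: 1 + 232 = 229 + A, so A = 4.
Conserve atomic number: 0 + 91 = 89 + Z, so Z = 2.
A = 4 and Z = 2 is ⁴₂He — an alpha particle.

alpha particle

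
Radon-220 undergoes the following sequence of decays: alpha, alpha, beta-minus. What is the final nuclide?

Start: (A, Z) = (220, 86).
After α: (216, 84).
After α: (212, 82).
After β⁻: (212, 83).
Z = 83 is bismuth.

Bi-212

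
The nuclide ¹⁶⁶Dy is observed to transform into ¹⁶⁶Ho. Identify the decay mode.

beta-minus decay

ΔA = 166 − 166 = 0; ΔZ = 67 − 66 = +1.
A is unchanged and Z rises by 1 — a neutron has become a proton (β⁻ decay).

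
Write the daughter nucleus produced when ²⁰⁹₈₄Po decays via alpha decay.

Pb-205

Alpha decay: mass number changes by -4, atomic number by -2.
A: 209 − 4 = 205; Z: 84 − 2 = 82.
Z = 82 is lead, so the daughter is ²⁰⁵₈₂Pb.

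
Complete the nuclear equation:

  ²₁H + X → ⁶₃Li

Conserve mass number: 2 + A = 6, so A = 4.
Conserve atomic number: 1 + Z = 3, so Z = 2.
A = 4 and Z = 2 is ⁴₂He — an alpha particle.

alpha particle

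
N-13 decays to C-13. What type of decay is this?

beta-plus decay or electron capture

ΔA = 13 − 13 = 0; ΔZ = 6 − 7 = -1.
A is unchanged and Z drops by 1 — a proton has become a neutron (β⁺ emission or electron capture).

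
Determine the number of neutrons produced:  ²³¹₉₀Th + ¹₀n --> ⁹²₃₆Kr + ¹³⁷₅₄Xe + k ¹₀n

3

Conserve mass number: 232 = 92 + 137 + k, so k = 232 − 229 = 3.
Check atomic number: 90 = 36 + 54 + 0 = 90. ✓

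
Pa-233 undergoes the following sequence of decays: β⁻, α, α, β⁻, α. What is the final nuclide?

Start: (A, Z) = (233, 91).
After β⁻: (233, 92).
After α: (229, 90).
After α: (225, 88).
After β⁻: (225, 89).
After α: (221, 87).
Z = 87 is francium.

Fr-221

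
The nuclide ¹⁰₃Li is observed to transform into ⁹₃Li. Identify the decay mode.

ΔA = 9 − 10 = -1; ΔZ = 3 − 3 = +0.
A drops by 1 with Z unchanged — a neutron was emitted.

neutron emission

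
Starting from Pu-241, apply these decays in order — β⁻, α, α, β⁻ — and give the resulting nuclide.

Start: (A, Z) = (241, 94).
After β⁻: (241, 95).
After α: (237, 93).
After α: (233, 91).
After β⁻: (233, 92).
Z = 92 is uranium.

U-233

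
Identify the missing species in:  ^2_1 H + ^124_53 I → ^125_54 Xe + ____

neutron

Conserve mass number: 2 + 124 = 125 + A, so A = 1.
Conserve atomic number: 1 + 53 = 54 + Z, so Z = 0.
A = 1 and Z = 0 is ^1_0 n — a neutron.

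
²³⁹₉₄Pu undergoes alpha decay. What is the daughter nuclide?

U-235

Alpha decay: mass number changes by -4, atomic number by -2.
A: 239 − 4 = 235; Z: 94 − 2 = 92.
Z = 92 is uranium, so the daughter is ²³⁵₉₂U.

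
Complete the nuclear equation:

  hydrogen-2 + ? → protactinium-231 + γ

Conserve mass number: 2 + A = 231 + 0, so A = 229.
Conserve atomic number: 1 + Z = 91 + 0, so Z = 90.
Z = 90 is thorium, so the species is thorium-229.

Th-229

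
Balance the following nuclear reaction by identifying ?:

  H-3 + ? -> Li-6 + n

Conserve mass number: 3 + A = 6 + 1, so A = 4.
Conserve atomic number: 1 + Z = 3 + 0, so Z = 2.
A = 4 and Z = 2 is He-4 — an alpha particle.

alpha particle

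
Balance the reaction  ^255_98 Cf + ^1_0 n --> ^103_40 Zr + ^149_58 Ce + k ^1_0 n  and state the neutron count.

4

Conserve mass number: 256 = 103 + 149 + k, so k = 256 − 252 = 4.
Check atomic number: 98 = 40 + 58 + 0 = 98. ✓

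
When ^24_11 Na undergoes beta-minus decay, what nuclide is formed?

Beta-minus decay: mass number changes by +0, atomic number by +1.
A: 24 = 24; Z: 11 + 1 = 12.
Z = 12 is magnesium, so the daughter is ^24_12 Mg.

Mg-24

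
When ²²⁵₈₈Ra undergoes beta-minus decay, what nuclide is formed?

Ac-225

Beta-minus decay: mass number changes by +0, atomic number by +1.
A: 225 = 225; Z: 88 + 1 = 89.
Z = 89 is actinium, so the daughter is ²²⁵₈₉Ac.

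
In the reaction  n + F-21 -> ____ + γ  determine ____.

Conserve mass number: 1 + 21 = A + 0, so A = 22.
Conserve atomic number: 0 + 9 = Z + 0, so Z = 9.
Z = 9 is fluorine, so the species is F-22.

F-22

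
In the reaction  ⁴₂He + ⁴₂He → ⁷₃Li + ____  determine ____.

proton

Conserve mass number: 4 + 4 = 7 + A, so A = 1.
Conserve atomic number: 2 + 2 = 3 + Z, so Z = 1.
A = 1 and Z = 1 is ¹₁H — a proton.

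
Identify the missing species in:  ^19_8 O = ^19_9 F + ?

Conserve mass number: 19 = 19 + A, so A = 0.
Conserve atomic number: 8 = 9 + Z, so Z = -1.
A = 0 and Z = -1 is ^0_-1 e — a beta-minus particle.

beta-minus particle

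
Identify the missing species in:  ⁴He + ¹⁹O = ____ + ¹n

Ne-22

Conserve mass number: 4 + 19 = A + 1, so A = 22.
Conserve atomic number: 2 + 8 = Z + 0, so Z = 10.
Z = 10 is neon, so the species is ²²Ne.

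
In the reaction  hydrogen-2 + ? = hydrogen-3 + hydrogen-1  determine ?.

Conserve mass number: 2 + A = 3 + 1, so A = 2.
Conserve atomic number: 1 + Z = 1 + 1, so Z = 1.
A = 2 and Z = 1 is hydrogen-2 — a deuteron.

deuteron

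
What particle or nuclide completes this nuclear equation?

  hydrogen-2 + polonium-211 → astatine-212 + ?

Conserve mass number: 2 + 211 = 212 + A, so A = 1.
Conserve atomic number: 1 + 84 = 85 + Z, so Z = 0.
A = 1 and Z = 0 is neutron — a neutron.

neutron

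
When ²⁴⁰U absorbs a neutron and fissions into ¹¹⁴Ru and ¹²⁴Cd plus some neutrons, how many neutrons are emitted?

3

Conserve mass number: 241 = 114 + 124 + k, so k = 241 − 238 = 3.
Check atomic number: 92 = 44 + 48 + 0 = 92. ✓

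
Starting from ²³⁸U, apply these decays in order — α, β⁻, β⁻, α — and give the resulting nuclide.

Th-230

Start: (A, Z) = (238, 92).
After α: (234, 90).
After β⁻: (234, 91).
After β⁻: (234, 92).
After α: (230, 90).
Z = 90 is thorium.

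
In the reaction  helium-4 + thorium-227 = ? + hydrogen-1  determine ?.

Pa-230

Conserve mass number: 4 + 227 = A + 1, so A = 230.
Conserve atomic number: 2 + 90 = Z + 1, so Z = 91.
Z = 91 is protactinium, so the species is protactinium-230.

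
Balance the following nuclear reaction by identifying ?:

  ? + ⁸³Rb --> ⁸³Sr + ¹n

Conserve mass number: A + 83 = 83 + 1, so A = 1.
Conserve atomic number: Z + 37 = 38 + 0, so Z = 1.
A = 1 and Z = 1 is ¹H — a proton.

proton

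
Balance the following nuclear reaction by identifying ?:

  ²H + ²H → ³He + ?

Conserve mass number: 2 + 2 = 3 + A, so A = 1.
Conserve atomic number: 1 + 1 = 2 + Z, so Z = 0.
A = 1 and Z = 0 is ¹n — a neutron.

neutron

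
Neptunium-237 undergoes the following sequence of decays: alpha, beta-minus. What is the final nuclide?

Start: (A, Z) = (237, 93).
After α: (233, 91).
After β⁻: (233, 92).
Z = 92 is uranium.

U-233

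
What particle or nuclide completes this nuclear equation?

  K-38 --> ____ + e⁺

Ar-38

Conserve mass number: 38 = A + 0, so A = 38.
Conserve atomic number: 19 = Z + 1, so Z = 18.
Z = 18 is argon, so the species is Ar-38.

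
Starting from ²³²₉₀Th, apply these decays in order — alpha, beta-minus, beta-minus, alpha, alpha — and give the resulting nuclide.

Start: (A, Z) = (232, 90).
After α: (228, 88).
After β⁻: (228, 89).
After β⁻: (228, 90).
After α: (224, 88).
After α: (220, 86).
Z = 86 is radon.

Rn-220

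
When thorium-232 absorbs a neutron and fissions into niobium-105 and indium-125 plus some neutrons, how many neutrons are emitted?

Conserve mass number: 233 = 105 + 125 + k, so k = 233 − 230 = 3.
Check atomic number: 90 = 41 + 49 + 0 = 90. ✓

3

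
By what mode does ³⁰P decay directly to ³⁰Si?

beta-plus decay or electron capture

ΔA = 30 − 30 = 0; ΔZ = 14 − 15 = -1.
A is unchanged and Z drops by 1 — a proton has become a neutron (β⁺ emission or electron capture).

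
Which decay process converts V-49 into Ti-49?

beta-plus decay or electron capture

ΔA = 49 − 49 = 0; ΔZ = 22 − 23 = -1.
A is unchanged and Z drops by 1 — a proton has become a neutron (β⁺ emission or electron capture).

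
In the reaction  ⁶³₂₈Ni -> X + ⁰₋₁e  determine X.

Cu-63

Conserve mass number: 63 = A + 0, so A = 63.
Conserve atomic number: 28 = Z − 1, so Z = 29.
Z = 29 is copper, so the species is ⁶³₂₉Cu.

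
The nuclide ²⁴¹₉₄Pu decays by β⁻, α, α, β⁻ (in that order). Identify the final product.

U-233

Start: (A, Z) = (241, 94).
After β⁻: (241, 95).
After α: (237, 93).
After α: (233, 91).
After β⁻: (233, 92).
Z = 92 is uranium.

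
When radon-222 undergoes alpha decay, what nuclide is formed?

Po-218

Alpha decay: mass number changes by -4, atomic number by -2.
A: 222 − 4 = 218; Z: 86 − 2 = 84.
Z = 84 is polonium, so the daughter is polonium-218.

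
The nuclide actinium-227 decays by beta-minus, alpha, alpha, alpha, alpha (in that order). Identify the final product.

Pb-211

Start: (A, Z) = (227, 89).
After β⁻: (227, 90).
After α: (223, 88).
After α: (219, 86).
After α: (215, 84).
After α: (211, 82).
Z = 82 is lead.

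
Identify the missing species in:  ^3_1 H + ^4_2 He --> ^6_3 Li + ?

neutron

Conserve mass number: 3 + 4 = 6 + A, so A = 1.
Conserve atomic number: 1 + 2 = 3 + Z, so Z = 0.
A = 1 and Z = 0 is ^1_0 n — a neutron.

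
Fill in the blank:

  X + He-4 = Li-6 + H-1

Conserve mass number: A + 4 = 6 + 1, so A = 3.
Conserve atomic number: Z + 2 = 3 + 1, so Z = 2.
Z = 2 is helium, so the species is He-3.

He-3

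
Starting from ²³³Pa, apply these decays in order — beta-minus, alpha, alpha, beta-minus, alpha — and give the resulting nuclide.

Start: (A, Z) = (233, 91).
After β⁻: (233, 92).
After α: (229, 90).
After α: (225, 88).
After β⁻: (225, 89).
After α: (221, 87).
Z = 87 is francium.

Fr-221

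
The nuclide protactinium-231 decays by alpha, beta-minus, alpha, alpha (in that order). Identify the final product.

Rn-219

Start: (A, Z) = (231, 91).
After α: (227, 89).
After β⁻: (227, 90).
After α: (223, 88).
After α: (219, 86).
Z = 86 is radon.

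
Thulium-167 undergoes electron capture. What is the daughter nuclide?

Er-167

Electron capture: mass number changes by +0, atomic number by -1.
A: 167 = 167; Z: 69 − 1 = 68.
Z = 68 is erbium, so the daughter is erbium-167.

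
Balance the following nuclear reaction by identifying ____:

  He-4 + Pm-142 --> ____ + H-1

Conserve mass number: 4 + 142 = A + 1, so A = 145.
Conserve atomic number: 2 + 61 = Z + 1, so Z = 62.
Z = 62 is samarium, so the species is Sm-145.

Sm-145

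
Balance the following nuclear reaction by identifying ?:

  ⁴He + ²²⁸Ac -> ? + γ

Conserve mass number: 4 + 228 = A + 0, so A = 232.
Conserve atomic number: 2 + 89 = Z + 0, so Z = 91.
Z = 91 is protactinium, so the species is ²³²Pa.

Pa-232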